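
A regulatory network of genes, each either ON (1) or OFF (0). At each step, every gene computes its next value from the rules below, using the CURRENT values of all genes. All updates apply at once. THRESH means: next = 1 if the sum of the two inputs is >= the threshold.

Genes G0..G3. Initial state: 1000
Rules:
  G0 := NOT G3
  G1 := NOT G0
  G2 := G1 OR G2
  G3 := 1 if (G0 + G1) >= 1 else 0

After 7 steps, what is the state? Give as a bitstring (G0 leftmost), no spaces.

Step 1: G0=NOT G3=NOT 0=1 G1=NOT G0=NOT 1=0 G2=G1|G2=0|0=0 G3=(1+0>=1)=1 -> 1001
Step 2: G0=NOT G3=NOT 1=0 G1=NOT G0=NOT 1=0 G2=G1|G2=0|0=0 G3=(1+0>=1)=1 -> 0001
Step 3: G0=NOT G3=NOT 1=0 G1=NOT G0=NOT 0=1 G2=G1|G2=0|0=0 G3=(0+0>=1)=0 -> 0100
Step 4: G0=NOT G3=NOT 0=1 G1=NOT G0=NOT 0=1 G2=G1|G2=1|0=1 G3=(0+1>=1)=1 -> 1111
Step 5: G0=NOT G3=NOT 1=0 G1=NOT G0=NOT 1=0 G2=G1|G2=1|1=1 G3=(1+1>=1)=1 -> 0011
Step 6: G0=NOT G3=NOT 1=0 G1=NOT G0=NOT 0=1 G2=G1|G2=0|1=1 G3=(0+0>=1)=0 -> 0110
Step 7: G0=NOT G3=NOT 0=1 G1=NOT G0=NOT 0=1 G2=G1|G2=1|1=1 G3=(0+1>=1)=1 -> 1111

1111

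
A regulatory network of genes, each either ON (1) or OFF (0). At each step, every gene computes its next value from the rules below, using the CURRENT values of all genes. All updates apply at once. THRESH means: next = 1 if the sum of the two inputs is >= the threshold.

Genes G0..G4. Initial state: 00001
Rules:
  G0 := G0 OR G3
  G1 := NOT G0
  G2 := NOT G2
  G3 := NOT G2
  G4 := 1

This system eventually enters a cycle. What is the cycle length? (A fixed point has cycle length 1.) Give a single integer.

Answer: 2

Derivation:
Step 0: 00001
Step 1: G0=G0|G3=0|0=0 G1=NOT G0=NOT 0=1 G2=NOT G2=NOT 0=1 G3=NOT G2=NOT 0=1 G4=1(const) -> 01111
Step 2: G0=G0|G3=0|1=1 G1=NOT G0=NOT 0=1 G2=NOT G2=NOT 1=0 G3=NOT G2=NOT 1=0 G4=1(const) -> 11001
Step 3: G0=G0|G3=1|0=1 G1=NOT G0=NOT 1=0 G2=NOT G2=NOT 0=1 G3=NOT G2=NOT 0=1 G4=1(const) -> 10111
Step 4: G0=G0|G3=1|1=1 G1=NOT G0=NOT 1=0 G2=NOT G2=NOT 1=0 G3=NOT G2=NOT 1=0 G4=1(const) -> 10001
Step 5: G0=G0|G3=1|0=1 G1=NOT G0=NOT 1=0 G2=NOT G2=NOT 0=1 G3=NOT G2=NOT 0=1 G4=1(const) -> 10111
State from step 5 equals state from step 3 -> cycle length 2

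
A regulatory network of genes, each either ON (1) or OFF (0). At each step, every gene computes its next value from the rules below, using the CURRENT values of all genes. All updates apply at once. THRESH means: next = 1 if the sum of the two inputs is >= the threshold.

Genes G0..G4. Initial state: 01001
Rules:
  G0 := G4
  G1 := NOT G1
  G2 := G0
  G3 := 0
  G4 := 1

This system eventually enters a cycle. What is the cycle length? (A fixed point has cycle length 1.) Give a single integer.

Step 0: 01001
Step 1: G0=G4=1 G1=NOT G1=NOT 1=0 G2=G0=0 G3=0(const) G4=1(const) -> 10001
Step 2: G0=G4=1 G1=NOT G1=NOT 0=1 G2=G0=1 G3=0(const) G4=1(const) -> 11101
Step 3: G0=G4=1 G1=NOT G1=NOT 1=0 G2=G0=1 G3=0(const) G4=1(const) -> 10101
Step 4: G0=G4=1 G1=NOT G1=NOT 0=1 G2=G0=1 G3=0(const) G4=1(const) -> 11101
State from step 4 equals state from step 2 -> cycle length 2

Answer: 2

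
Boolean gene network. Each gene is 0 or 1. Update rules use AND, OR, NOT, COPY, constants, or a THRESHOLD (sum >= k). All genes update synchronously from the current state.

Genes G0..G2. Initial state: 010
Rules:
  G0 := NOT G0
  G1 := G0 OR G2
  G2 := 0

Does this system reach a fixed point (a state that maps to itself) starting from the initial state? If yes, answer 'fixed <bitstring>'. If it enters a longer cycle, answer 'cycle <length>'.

Answer: cycle 2

Derivation:
Step 0: 010
Step 1: G0=NOT G0=NOT 0=1 G1=G0|G2=0|0=0 G2=0(const) -> 100
Step 2: G0=NOT G0=NOT 1=0 G1=G0|G2=1|0=1 G2=0(const) -> 010
Cycle of length 2 starting at step 0 -> no fixed point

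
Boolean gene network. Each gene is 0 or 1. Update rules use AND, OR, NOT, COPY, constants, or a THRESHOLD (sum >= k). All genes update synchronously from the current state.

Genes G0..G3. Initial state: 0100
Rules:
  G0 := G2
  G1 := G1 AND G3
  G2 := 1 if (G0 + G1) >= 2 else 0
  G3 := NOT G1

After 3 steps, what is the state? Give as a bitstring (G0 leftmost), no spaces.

Step 1: G0=G2=0 G1=G1&G3=1&0=0 G2=(0+1>=2)=0 G3=NOT G1=NOT 1=0 -> 0000
Step 2: G0=G2=0 G1=G1&G3=0&0=0 G2=(0+0>=2)=0 G3=NOT G1=NOT 0=1 -> 0001
Step 3: G0=G2=0 G1=G1&G3=0&1=0 G2=(0+0>=2)=0 G3=NOT G1=NOT 0=1 -> 0001

0001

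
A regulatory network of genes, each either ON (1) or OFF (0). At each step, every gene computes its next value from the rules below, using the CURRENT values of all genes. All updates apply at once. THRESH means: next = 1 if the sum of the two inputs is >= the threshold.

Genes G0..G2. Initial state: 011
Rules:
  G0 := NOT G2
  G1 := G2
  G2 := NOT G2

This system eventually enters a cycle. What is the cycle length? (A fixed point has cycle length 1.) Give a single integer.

Answer: 2

Derivation:
Step 0: 011
Step 1: G0=NOT G2=NOT 1=0 G1=G2=1 G2=NOT G2=NOT 1=0 -> 010
Step 2: G0=NOT G2=NOT 0=1 G1=G2=0 G2=NOT G2=NOT 0=1 -> 101
Step 3: G0=NOT G2=NOT 1=0 G1=G2=1 G2=NOT G2=NOT 1=0 -> 010
State from step 3 equals state from step 1 -> cycle length 2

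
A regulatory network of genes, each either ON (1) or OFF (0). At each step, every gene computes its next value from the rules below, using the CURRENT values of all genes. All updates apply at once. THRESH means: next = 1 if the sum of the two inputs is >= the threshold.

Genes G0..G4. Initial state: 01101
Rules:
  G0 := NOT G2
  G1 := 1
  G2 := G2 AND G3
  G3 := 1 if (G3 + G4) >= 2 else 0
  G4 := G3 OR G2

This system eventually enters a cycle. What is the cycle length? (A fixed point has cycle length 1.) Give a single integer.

Step 0: 01101
Step 1: G0=NOT G2=NOT 1=0 G1=1(const) G2=G2&G3=1&0=0 G3=(0+1>=2)=0 G4=G3|G2=0|1=1 -> 01001
Step 2: G0=NOT G2=NOT 0=1 G1=1(const) G2=G2&G3=0&0=0 G3=(0+1>=2)=0 G4=G3|G2=0|0=0 -> 11000
Step 3: G0=NOT G2=NOT 0=1 G1=1(const) G2=G2&G3=0&0=0 G3=(0+0>=2)=0 G4=G3|G2=0|0=0 -> 11000
State from step 3 equals state from step 2 -> cycle length 1

Answer: 1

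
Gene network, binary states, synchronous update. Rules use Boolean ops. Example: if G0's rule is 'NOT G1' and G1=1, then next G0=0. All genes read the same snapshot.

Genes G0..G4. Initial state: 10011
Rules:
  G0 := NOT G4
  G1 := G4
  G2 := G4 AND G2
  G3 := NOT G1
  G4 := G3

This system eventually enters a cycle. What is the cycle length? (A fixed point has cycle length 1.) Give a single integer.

Answer: 6

Derivation:
Step 0: 10011
Step 1: G0=NOT G4=NOT 1=0 G1=G4=1 G2=G4&G2=1&0=0 G3=NOT G1=NOT 0=1 G4=G3=1 -> 01011
Step 2: G0=NOT G4=NOT 1=0 G1=G4=1 G2=G4&G2=1&0=0 G3=NOT G1=NOT 1=0 G4=G3=1 -> 01001
Step 3: G0=NOT G4=NOT 1=0 G1=G4=1 G2=G4&G2=1&0=0 G3=NOT G1=NOT 1=0 G4=G3=0 -> 01000
Step 4: G0=NOT G4=NOT 0=1 G1=G4=0 G2=G4&G2=0&0=0 G3=NOT G1=NOT 1=0 G4=G3=0 -> 10000
Step 5: G0=NOT G4=NOT 0=1 G1=G4=0 G2=G4&G2=0&0=0 G3=NOT G1=NOT 0=1 G4=G3=0 -> 10010
Step 6: G0=NOT G4=NOT 0=1 G1=G4=0 G2=G4&G2=0&0=0 G3=NOT G1=NOT 0=1 G4=G3=1 -> 10011
State from step 6 equals state from step 0 -> cycle length 6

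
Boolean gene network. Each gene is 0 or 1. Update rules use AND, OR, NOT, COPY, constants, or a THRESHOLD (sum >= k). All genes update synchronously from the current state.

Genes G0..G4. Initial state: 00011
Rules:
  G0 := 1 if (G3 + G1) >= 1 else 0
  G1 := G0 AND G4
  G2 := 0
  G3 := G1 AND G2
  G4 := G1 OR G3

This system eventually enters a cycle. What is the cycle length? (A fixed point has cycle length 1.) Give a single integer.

Step 0: 00011
Step 1: G0=(1+0>=1)=1 G1=G0&G4=0&1=0 G2=0(const) G3=G1&G2=0&0=0 G4=G1|G3=0|1=1 -> 10001
Step 2: G0=(0+0>=1)=0 G1=G0&G4=1&1=1 G2=0(const) G3=G1&G2=0&0=0 G4=G1|G3=0|0=0 -> 01000
Step 3: G0=(0+1>=1)=1 G1=G0&G4=0&0=0 G2=0(const) G3=G1&G2=1&0=0 G4=G1|G3=1|0=1 -> 10001
State from step 3 equals state from step 1 -> cycle length 2

Answer: 2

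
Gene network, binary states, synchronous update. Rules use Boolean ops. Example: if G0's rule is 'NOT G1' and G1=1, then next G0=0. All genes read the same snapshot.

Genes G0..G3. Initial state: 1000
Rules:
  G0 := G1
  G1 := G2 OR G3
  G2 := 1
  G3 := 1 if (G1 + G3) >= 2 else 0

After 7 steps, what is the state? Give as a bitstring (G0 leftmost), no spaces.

Step 1: G0=G1=0 G1=G2|G3=0|0=0 G2=1(const) G3=(0+0>=2)=0 -> 0010
Step 2: G0=G1=0 G1=G2|G3=1|0=1 G2=1(const) G3=(0+0>=2)=0 -> 0110
Step 3: G0=G1=1 G1=G2|G3=1|0=1 G2=1(const) G3=(1+0>=2)=0 -> 1110
Step 4: G0=G1=1 G1=G2|G3=1|0=1 G2=1(const) G3=(1+0>=2)=0 -> 1110
Step 5: G0=G1=1 G1=G2|G3=1|0=1 G2=1(const) G3=(1+0>=2)=0 -> 1110
Step 6: G0=G1=1 G1=G2|G3=1|0=1 G2=1(const) G3=(1+0>=2)=0 -> 1110
Step 7: G0=G1=1 G1=G2|G3=1|0=1 G2=1(const) G3=(1+0>=2)=0 -> 1110

1110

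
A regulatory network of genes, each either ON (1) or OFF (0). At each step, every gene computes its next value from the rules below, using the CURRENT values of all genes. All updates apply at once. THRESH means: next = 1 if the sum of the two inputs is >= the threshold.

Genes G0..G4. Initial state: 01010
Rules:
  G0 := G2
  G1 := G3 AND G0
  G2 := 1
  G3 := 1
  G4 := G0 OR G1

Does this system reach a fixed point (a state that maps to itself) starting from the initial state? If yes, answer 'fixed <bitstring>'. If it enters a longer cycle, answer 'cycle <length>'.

Step 0: 01010
Step 1: G0=G2=0 G1=G3&G0=1&0=0 G2=1(const) G3=1(const) G4=G0|G1=0|1=1 -> 00111
Step 2: G0=G2=1 G1=G3&G0=1&0=0 G2=1(const) G3=1(const) G4=G0|G1=0|0=0 -> 10110
Step 3: G0=G2=1 G1=G3&G0=1&1=1 G2=1(const) G3=1(const) G4=G0|G1=1|0=1 -> 11111
Step 4: G0=G2=1 G1=G3&G0=1&1=1 G2=1(const) G3=1(const) G4=G0|G1=1|1=1 -> 11111
Fixed point reached at step 3: 11111

Answer: fixed 11111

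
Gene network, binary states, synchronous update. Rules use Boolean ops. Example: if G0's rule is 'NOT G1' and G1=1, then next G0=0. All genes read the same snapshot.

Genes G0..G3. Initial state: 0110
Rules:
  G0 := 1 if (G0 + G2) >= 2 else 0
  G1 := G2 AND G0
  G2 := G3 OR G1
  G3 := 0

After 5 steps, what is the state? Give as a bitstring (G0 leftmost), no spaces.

Step 1: G0=(0+1>=2)=0 G1=G2&G0=1&0=0 G2=G3|G1=0|1=1 G3=0(const) -> 0010
Step 2: G0=(0+1>=2)=0 G1=G2&G0=1&0=0 G2=G3|G1=0|0=0 G3=0(const) -> 0000
Step 3: G0=(0+0>=2)=0 G1=G2&G0=0&0=0 G2=G3|G1=0|0=0 G3=0(const) -> 0000
Step 4: G0=(0+0>=2)=0 G1=G2&G0=0&0=0 G2=G3|G1=0|0=0 G3=0(const) -> 0000
Step 5: G0=(0+0>=2)=0 G1=G2&G0=0&0=0 G2=G3|G1=0|0=0 G3=0(const) -> 0000

0000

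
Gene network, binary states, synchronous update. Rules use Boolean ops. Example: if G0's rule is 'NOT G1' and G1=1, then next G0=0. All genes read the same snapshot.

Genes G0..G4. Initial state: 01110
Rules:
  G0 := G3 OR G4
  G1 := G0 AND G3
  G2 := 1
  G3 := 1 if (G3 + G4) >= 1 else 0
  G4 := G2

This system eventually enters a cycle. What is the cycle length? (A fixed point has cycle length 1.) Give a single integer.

Answer: 1

Derivation:
Step 0: 01110
Step 1: G0=G3|G4=1|0=1 G1=G0&G3=0&1=0 G2=1(const) G3=(1+0>=1)=1 G4=G2=1 -> 10111
Step 2: G0=G3|G4=1|1=1 G1=G0&G3=1&1=1 G2=1(const) G3=(1+1>=1)=1 G4=G2=1 -> 11111
Step 3: G0=G3|G4=1|1=1 G1=G0&G3=1&1=1 G2=1(const) G3=(1+1>=1)=1 G4=G2=1 -> 11111
State from step 3 equals state from step 2 -> cycle length 1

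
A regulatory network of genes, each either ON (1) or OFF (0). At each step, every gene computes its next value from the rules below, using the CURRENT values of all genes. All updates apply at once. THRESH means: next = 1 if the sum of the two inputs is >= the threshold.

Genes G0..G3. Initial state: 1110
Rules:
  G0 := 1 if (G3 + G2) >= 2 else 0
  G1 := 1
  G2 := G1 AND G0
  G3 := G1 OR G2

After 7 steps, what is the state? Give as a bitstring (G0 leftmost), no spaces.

Step 1: G0=(0+1>=2)=0 G1=1(const) G2=G1&G0=1&1=1 G3=G1|G2=1|1=1 -> 0111
Step 2: G0=(1+1>=2)=1 G1=1(const) G2=G1&G0=1&0=0 G3=G1|G2=1|1=1 -> 1101
Step 3: G0=(1+0>=2)=0 G1=1(const) G2=G1&G0=1&1=1 G3=G1|G2=1|0=1 -> 0111
Step 4: G0=(1+1>=2)=1 G1=1(const) G2=G1&G0=1&0=0 G3=G1|G2=1|1=1 -> 1101
Step 5: G0=(1+0>=2)=0 G1=1(const) G2=G1&G0=1&1=1 G3=G1|G2=1|0=1 -> 0111
Step 6: G0=(1+1>=2)=1 G1=1(const) G2=G1&G0=1&0=0 G3=G1|G2=1|1=1 -> 1101
Step 7: G0=(1+0>=2)=0 G1=1(const) G2=G1&G0=1&1=1 G3=G1|G2=1|0=1 -> 0111

0111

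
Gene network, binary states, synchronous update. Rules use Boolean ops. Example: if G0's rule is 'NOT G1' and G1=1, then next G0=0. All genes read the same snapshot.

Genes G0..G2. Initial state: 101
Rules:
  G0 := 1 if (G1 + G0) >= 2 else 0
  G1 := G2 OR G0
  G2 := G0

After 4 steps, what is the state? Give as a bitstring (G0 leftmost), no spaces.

Step 1: G0=(0+1>=2)=0 G1=G2|G0=1|1=1 G2=G0=1 -> 011
Step 2: G0=(1+0>=2)=0 G1=G2|G0=1|0=1 G2=G0=0 -> 010
Step 3: G0=(1+0>=2)=0 G1=G2|G0=0|0=0 G2=G0=0 -> 000
Step 4: G0=(0+0>=2)=0 G1=G2|G0=0|0=0 G2=G0=0 -> 000

000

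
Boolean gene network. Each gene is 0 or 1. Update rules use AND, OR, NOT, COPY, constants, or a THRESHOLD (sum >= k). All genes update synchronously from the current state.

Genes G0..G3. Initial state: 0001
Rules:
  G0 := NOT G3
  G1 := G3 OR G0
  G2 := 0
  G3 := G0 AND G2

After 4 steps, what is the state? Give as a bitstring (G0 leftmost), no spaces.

Step 1: G0=NOT G3=NOT 1=0 G1=G3|G0=1|0=1 G2=0(const) G3=G0&G2=0&0=0 -> 0100
Step 2: G0=NOT G3=NOT 0=1 G1=G3|G0=0|0=0 G2=0(const) G3=G0&G2=0&0=0 -> 1000
Step 3: G0=NOT G3=NOT 0=1 G1=G3|G0=0|1=1 G2=0(const) G3=G0&G2=1&0=0 -> 1100
Step 4: G0=NOT G3=NOT 0=1 G1=G3|G0=0|1=1 G2=0(const) G3=G0&G2=1&0=0 -> 1100

1100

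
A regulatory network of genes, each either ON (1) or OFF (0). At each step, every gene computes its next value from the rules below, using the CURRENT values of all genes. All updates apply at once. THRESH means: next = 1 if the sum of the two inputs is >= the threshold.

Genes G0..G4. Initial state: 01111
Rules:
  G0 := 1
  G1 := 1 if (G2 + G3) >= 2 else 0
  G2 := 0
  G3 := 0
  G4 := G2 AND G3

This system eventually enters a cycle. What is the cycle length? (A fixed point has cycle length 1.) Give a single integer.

Answer: 1

Derivation:
Step 0: 01111
Step 1: G0=1(const) G1=(1+1>=2)=1 G2=0(const) G3=0(const) G4=G2&G3=1&1=1 -> 11001
Step 2: G0=1(const) G1=(0+0>=2)=0 G2=0(const) G3=0(const) G4=G2&G3=0&0=0 -> 10000
Step 3: G0=1(const) G1=(0+0>=2)=0 G2=0(const) G3=0(const) G4=G2&G3=0&0=0 -> 10000
State from step 3 equals state from step 2 -> cycle length 1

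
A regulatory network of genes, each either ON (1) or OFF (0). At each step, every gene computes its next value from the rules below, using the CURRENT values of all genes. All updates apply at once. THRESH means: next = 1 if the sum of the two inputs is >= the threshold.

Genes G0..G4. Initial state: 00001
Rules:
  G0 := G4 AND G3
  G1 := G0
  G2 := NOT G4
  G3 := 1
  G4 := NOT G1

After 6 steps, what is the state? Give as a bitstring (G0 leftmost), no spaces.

Step 1: G0=G4&G3=1&0=0 G1=G0=0 G2=NOT G4=NOT 1=0 G3=1(const) G4=NOT G1=NOT 0=1 -> 00011
Step 2: G0=G4&G3=1&1=1 G1=G0=0 G2=NOT G4=NOT 1=0 G3=1(const) G4=NOT G1=NOT 0=1 -> 10011
Step 3: G0=G4&G3=1&1=1 G1=G0=1 G2=NOT G4=NOT 1=0 G3=1(const) G4=NOT G1=NOT 0=1 -> 11011
Step 4: G0=G4&G3=1&1=1 G1=G0=1 G2=NOT G4=NOT 1=0 G3=1(const) G4=NOT G1=NOT 1=0 -> 11010
Step 5: G0=G4&G3=0&1=0 G1=G0=1 G2=NOT G4=NOT 0=1 G3=1(const) G4=NOT G1=NOT 1=0 -> 01110
Step 6: G0=G4&G3=0&1=0 G1=G0=0 G2=NOT G4=NOT 0=1 G3=1(const) G4=NOT G1=NOT 1=0 -> 00110

00110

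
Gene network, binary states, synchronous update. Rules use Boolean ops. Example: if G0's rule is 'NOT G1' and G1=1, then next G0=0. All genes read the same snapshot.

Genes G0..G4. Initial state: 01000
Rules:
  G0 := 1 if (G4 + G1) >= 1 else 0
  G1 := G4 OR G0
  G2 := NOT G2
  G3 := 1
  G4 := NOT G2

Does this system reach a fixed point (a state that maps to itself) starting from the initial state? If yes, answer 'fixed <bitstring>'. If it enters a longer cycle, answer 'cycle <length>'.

Step 0: 01000
Step 1: G0=(0+1>=1)=1 G1=G4|G0=0|0=0 G2=NOT G2=NOT 0=1 G3=1(const) G4=NOT G2=NOT 0=1 -> 10111
Step 2: G0=(1+0>=1)=1 G1=G4|G0=1|1=1 G2=NOT G2=NOT 1=0 G3=1(const) G4=NOT G2=NOT 1=0 -> 11010
Step 3: G0=(0+1>=1)=1 G1=G4|G0=0|1=1 G2=NOT G2=NOT 0=1 G3=1(const) G4=NOT G2=NOT 0=1 -> 11111
Step 4: G0=(1+1>=1)=1 G1=G4|G0=1|1=1 G2=NOT G2=NOT 1=0 G3=1(const) G4=NOT G2=NOT 1=0 -> 11010
Cycle of length 2 starting at step 2 -> no fixed point

Answer: cycle 2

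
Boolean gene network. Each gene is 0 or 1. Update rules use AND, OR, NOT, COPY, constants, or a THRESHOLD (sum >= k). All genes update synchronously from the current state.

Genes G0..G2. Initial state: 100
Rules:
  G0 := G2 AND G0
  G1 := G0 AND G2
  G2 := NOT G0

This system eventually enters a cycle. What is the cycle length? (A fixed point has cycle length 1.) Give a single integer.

Answer: 1

Derivation:
Step 0: 100
Step 1: G0=G2&G0=0&1=0 G1=G0&G2=1&0=0 G2=NOT G0=NOT 1=0 -> 000
Step 2: G0=G2&G0=0&0=0 G1=G0&G2=0&0=0 G2=NOT G0=NOT 0=1 -> 001
Step 3: G0=G2&G0=1&0=0 G1=G0&G2=0&1=0 G2=NOT G0=NOT 0=1 -> 001
State from step 3 equals state from step 2 -> cycle length 1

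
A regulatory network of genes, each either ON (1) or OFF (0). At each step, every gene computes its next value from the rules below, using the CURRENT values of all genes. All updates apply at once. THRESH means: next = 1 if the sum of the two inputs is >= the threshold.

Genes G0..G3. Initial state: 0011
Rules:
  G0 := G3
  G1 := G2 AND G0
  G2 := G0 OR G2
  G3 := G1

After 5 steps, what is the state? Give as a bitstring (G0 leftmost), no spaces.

Step 1: G0=G3=1 G1=G2&G0=1&0=0 G2=G0|G2=0|1=1 G3=G1=0 -> 1010
Step 2: G0=G3=0 G1=G2&G0=1&1=1 G2=G0|G2=1|1=1 G3=G1=0 -> 0110
Step 3: G0=G3=0 G1=G2&G0=1&0=0 G2=G0|G2=0|1=1 G3=G1=1 -> 0011
Step 4: G0=G3=1 G1=G2&G0=1&0=0 G2=G0|G2=0|1=1 G3=G1=0 -> 1010
Step 5: G0=G3=0 G1=G2&G0=1&1=1 G2=G0|G2=1|1=1 G3=G1=0 -> 0110

0110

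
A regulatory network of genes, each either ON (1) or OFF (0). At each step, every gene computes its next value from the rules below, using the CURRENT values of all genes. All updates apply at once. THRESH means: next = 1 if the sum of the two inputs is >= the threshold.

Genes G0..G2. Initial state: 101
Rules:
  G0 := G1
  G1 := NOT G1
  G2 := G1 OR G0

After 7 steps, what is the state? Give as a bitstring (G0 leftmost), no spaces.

Step 1: G0=G1=0 G1=NOT G1=NOT 0=1 G2=G1|G0=0|1=1 -> 011
Step 2: G0=G1=1 G1=NOT G1=NOT 1=0 G2=G1|G0=1|0=1 -> 101
Step 3: G0=G1=0 G1=NOT G1=NOT 0=1 G2=G1|G0=0|1=1 -> 011
Step 4: G0=G1=1 G1=NOT G1=NOT 1=0 G2=G1|G0=1|0=1 -> 101
Step 5: G0=G1=0 G1=NOT G1=NOT 0=1 G2=G1|G0=0|1=1 -> 011
Step 6: G0=G1=1 G1=NOT G1=NOT 1=0 G2=G1|G0=1|0=1 -> 101
Step 7: G0=G1=0 G1=NOT G1=NOT 0=1 G2=G1|G0=0|1=1 -> 011

011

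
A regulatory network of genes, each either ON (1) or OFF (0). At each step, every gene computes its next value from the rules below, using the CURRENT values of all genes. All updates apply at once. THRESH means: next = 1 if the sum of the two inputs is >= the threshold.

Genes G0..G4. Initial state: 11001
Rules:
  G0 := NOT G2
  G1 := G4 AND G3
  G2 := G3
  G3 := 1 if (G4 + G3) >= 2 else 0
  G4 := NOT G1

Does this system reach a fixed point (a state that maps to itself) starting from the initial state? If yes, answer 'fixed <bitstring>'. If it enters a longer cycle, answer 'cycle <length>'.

Step 0: 11001
Step 1: G0=NOT G2=NOT 0=1 G1=G4&G3=1&0=0 G2=G3=0 G3=(1+0>=2)=0 G4=NOT G1=NOT 1=0 -> 10000
Step 2: G0=NOT G2=NOT 0=1 G1=G4&G3=0&0=0 G2=G3=0 G3=(0+0>=2)=0 G4=NOT G1=NOT 0=1 -> 10001
Step 3: G0=NOT G2=NOT 0=1 G1=G4&G3=1&0=0 G2=G3=0 G3=(1+0>=2)=0 G4=NOT G1=NOT 0=1 -> 10001
Fixed point reached at step 2: 10001

Answer: fixed 10001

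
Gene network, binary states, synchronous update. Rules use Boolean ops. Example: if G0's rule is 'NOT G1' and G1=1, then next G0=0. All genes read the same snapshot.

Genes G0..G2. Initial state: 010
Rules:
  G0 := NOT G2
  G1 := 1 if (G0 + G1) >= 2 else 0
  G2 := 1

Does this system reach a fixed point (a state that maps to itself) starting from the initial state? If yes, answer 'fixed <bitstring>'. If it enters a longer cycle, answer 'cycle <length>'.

Step 0: 010
Step 1: G0=NOT G2=NOT 0=1 G1=(0+1>=2)=0 G2=1(const) -> 101
Step 2: G0=NOT G2=NOT 1=0 G1=(1+0>=2)=0 G2=1(const) -> 001
Step 3: G0=NOT G2=NOT 1=0 G1=(0+0>=2)=0 G2=1(const) -> 001
Fixed point reached at step 2: 001

Answer: fixed 001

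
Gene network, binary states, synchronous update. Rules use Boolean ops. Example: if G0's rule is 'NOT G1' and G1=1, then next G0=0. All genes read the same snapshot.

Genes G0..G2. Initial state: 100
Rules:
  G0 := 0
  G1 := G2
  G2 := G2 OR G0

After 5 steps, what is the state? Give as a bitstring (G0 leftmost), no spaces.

Step 1: G0=0(const) G1=G2=0 G2=G2|G0=0|1=1 -> 001
Step 2: G0=0(const) G1=G2=1 G2=G2|G0=1|0=1 -> 011
Step 3: G0=0(const) G1=G2=1 G2=G2|G0=1|0=1 -> 011
Step 4: G0=0(const) G1=G2=1 G2=G2|G0=1|0=1 -> 011
Step 5: G0=0(const) G1=G2=1 G2=G2|G0=1|0=1 -> 011

011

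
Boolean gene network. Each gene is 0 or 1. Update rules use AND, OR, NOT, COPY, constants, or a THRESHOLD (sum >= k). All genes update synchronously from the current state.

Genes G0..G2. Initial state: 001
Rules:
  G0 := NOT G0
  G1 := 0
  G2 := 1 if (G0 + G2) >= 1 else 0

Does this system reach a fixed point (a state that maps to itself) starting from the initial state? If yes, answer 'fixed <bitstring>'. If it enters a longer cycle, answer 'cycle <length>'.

Answer: cycle 2

Derivation:
Step 0: 001
Step 1: G0=NOT G0=NOT 0=1 G1=0(const) G2=(0+1>=1)=1 -> 101
Step 2: G0=NOT G0=NOT 1=0 G1=0(const) G2=(1+1>=1)=1 -> 001
Cycle of length 2 starting at step 0 -> no fixed point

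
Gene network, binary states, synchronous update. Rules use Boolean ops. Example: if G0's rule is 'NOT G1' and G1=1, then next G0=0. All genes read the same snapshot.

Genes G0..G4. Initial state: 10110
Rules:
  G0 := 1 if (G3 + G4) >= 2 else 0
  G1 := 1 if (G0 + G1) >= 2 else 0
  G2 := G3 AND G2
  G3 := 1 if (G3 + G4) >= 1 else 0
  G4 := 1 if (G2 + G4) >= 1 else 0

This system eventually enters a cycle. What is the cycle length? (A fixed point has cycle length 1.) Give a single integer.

Step 0: 10110
Step 1: G0=(1+0>=2)=0 G1=(1+0>=2)=0 G2=G3&G2=1&1=1 G3=(1+0>=1)=1 G4=(1+0>=1)=1 -> 00111
Step 2: G0=(1+1>=2)=1 G1=(0+0>=2)=0 G2=G3&G2=1&1=1 G3=(1+1>=1)=1 G4=(1+1>=1)=1 -> 10111
Step 3: G0=(1+1>=2)=1 G1=(1+0>=2)=0 G2=G3&G2=1&1=1 G3=(1+1>=1)=1 G4=(1+1>=1)=1 -> 10111
State from step 3 equals state from step 2 -> cycle length 1

Answer: 1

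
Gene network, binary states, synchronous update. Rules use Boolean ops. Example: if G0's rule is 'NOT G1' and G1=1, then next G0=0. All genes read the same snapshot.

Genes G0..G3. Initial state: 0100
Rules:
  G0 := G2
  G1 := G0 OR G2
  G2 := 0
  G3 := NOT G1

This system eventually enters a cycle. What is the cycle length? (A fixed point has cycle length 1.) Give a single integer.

Answer: 1

Derivation:
Step 0: 0100
Step 1: G0=G2=0 G1=G0|G2=0|0=0 G2=0(const) G3=NOT G1=NOT 1=0 -> 0000
Step 2: G0=G2=0 G1=G0|G2=0|0=0 G2=0(const) G3=NOT G1=NOT 0=1 -> 0001
Step 3: G0=G2=0 G1=G0|G2=0|0=0 G2=0(const) G3=NOT G1=NOT 0=1 -> 0001
State from step 3 equals state from step 2 -> cycle length 1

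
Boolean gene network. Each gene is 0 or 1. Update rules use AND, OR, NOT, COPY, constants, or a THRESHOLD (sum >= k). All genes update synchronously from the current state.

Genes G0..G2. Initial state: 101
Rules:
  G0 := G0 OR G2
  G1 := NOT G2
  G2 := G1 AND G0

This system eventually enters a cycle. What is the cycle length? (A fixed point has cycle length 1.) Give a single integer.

Answer: 4

Derivation:
Step 0: 101
Step 1: G0=G0|G2=1|1=1 G1=NOT G2=NOT 1=0 G2=G1&G0=0&1=0 -> 100
Step 2: G0=G0|G2=1|0=1 G1=NOT G2=NOT 0=1 G2=G1&G0=0&1=0 -> 110
Step 3: G0=G0|G2=1|0=1 G1=NOT G2=NOT 0=1 G2=G1&G0=1&1=1 -> 111
Step 4: G0=G0|G2=1|1=1 G1=NOT G2=NOT 1=0 G2=G1&G0=1&1=1 -> 101
State from step 4 equals state from step 0 -> cycle length 4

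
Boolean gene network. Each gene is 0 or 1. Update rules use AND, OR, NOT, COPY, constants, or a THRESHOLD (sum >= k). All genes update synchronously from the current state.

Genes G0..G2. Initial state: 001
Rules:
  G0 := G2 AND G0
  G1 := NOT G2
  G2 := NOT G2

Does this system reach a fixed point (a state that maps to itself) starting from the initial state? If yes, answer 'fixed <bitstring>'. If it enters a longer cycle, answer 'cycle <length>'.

Answer: cycle 2

Derivation:
Step 0: 001
Step 1: G0=G2&G0=1&0=0 G1=NOT G2=NOT 1=0 G2=NOT G2=NOT 1=0 -> 000
Step 2: G0=G2&G0=0&0=0 G1=NOT G2=NOT 0=1 G2=NOT G2=NOT 0=1 -> 011
Step 3: G0=G2&G0=1&0=0 G1=NOT G2=NOT 1=0 G2=NOT G2=NOT 1=0 -> 000
Cycle of length 2 starting at step 1 -> no fixed point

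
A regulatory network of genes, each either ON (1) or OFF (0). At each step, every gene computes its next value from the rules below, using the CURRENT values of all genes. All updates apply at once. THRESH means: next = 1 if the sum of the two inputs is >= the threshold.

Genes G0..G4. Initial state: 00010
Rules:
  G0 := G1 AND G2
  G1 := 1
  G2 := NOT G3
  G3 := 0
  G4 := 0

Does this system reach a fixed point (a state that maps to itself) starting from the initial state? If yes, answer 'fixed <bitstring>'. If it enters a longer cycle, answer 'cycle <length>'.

Step 0: 00010
Step 1: G0=G1&G2=0&0=0 G1=1(const) G2=NOT G3=NOT 1=0 G3=0(const) G4=0(const) -> 01000
Step 2: G0=G1&G2=1&0=0 G1=1(const) G2=NOT G3=NOT 0=1 G3=0(const) G4=0(const) -> 01100
Step 3: G0=G1&G2=1&1=1 G1=1(const) G2=NOT G3=NOT 0=1 G3=0(const) G4=0(const) -> 11100
Step 4: G0=G1&G2=1&1=1 G1=1(const) G2=NOT G3=NOT 0=1 G3=0(const) G4=0(const) -> 11100
Fixed point reached at step 3: 11100

Answer: fixed 11100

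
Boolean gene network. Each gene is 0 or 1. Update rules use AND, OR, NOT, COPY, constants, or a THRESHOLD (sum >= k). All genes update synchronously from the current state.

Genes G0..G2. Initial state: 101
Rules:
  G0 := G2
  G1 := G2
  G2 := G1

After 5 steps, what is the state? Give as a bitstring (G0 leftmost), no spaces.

Step 1: G0=G2=1 G1=G2=1 G2=G1=0 -> 110
Step 2: G0=G2=0 G1=G2=0 G2=G1=1 -> 001
Step 3: G0=G2=1 G1=G2=1 G2=G1=0 -> 110
Step 4: G0=G2=0 G1=G2=0 G2=G1=1 -> 001
Step 5: G0=G2=1 G1=G2=1 G2=G1=0 -> 110

110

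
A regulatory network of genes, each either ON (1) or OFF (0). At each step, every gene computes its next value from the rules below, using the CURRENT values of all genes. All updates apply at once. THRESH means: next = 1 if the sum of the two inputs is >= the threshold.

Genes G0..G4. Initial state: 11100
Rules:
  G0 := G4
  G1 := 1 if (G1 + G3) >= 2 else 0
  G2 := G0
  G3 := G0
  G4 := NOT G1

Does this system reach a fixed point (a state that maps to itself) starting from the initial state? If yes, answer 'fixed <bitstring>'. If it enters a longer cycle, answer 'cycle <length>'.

Step 0: 11100
Step 1: G0=G4=0 G1=(1+0>=2)=0 G2=G0=1 G3=G0=1 G4=NOT G1=NOT 1=0 -> 00110
Step 2: G0=G4=0 G1=(0+1>=2)=0 G2=G0=0 G3=G0=0 G4=NOT G1=NOT 0=1 -> 00001
Step 3: G0=G4=1 G1=(0+0>=2)=0 G2=G0=0 G3=G0=0 G4=NOT G1=NOT 0=1 -> 10001
Step 4: G0=G4=1 G1=(0+0>=2)=0 G2=G0=1 G3=G0=1 G4=NOT G1=NOT 0=1 -> 10111
Step 5: G0=G4=1 G1=(0+1>=2)=0 G2=G0=1 G3=G0=1 G4=NOT G1=NOT 0=1 -> 10111
Fixed point reached at step 4: 10111

Answer: fixed 10111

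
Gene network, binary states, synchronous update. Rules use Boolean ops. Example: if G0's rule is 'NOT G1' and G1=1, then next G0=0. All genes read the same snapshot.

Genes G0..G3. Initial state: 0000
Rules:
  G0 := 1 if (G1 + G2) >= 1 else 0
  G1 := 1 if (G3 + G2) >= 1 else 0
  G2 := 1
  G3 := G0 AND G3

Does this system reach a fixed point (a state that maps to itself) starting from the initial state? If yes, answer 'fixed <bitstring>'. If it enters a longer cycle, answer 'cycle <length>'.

Answer: fixed 1110

Derivation:
Step 0: 0000
Step 1: G0=(0+0>=1)=0 G1=(0+0>=1)=0 G2=1(const) G3=G0&G3=0&0=0 -> 0010
Step 2: G0=(0+1>=1)=1 G1=(0+1>=1)=1 G2=1(const) G3=G0&G3=0&0=0 -> 1110
Step 3: G0=(1+1>=1)=1 G1=(0+1>=1)=1 G2=1(const) G3=G0&G3=1&0=0 -> 1110
Fixed point reached at step 2: 1110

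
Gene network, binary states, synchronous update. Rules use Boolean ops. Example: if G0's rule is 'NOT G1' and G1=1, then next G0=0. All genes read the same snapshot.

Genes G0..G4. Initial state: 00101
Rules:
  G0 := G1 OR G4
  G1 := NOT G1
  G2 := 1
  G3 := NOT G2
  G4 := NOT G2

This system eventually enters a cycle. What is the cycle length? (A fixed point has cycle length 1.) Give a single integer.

Step 0: 00101
Step 1: G0=G1|G4=0|1=1 G1=NOT G1=NOT 0=1 G2=1(const) G3=NOT G2=NOT 1=0 G4=NOT G2=NOT 1=0 -> 11100
Step 2: G0=G1|G4=1|0=1 G1=NOT G1=NOT 1=0 G2=1(const) G3=NOT G2=NOT 1=0 G4=NOT G2=NOT 1=0 -> 10100
Step 3: G0=G1|G4=0|0=0 G1=NOT G1=NOT 0=1 G2=1(const) G3=NOT G2=NOT 1=0 G4=NOT G2=NOT 1=0 -> 01100
Step 4: G0=G1|G4=1|0=1 G1=NOT G1=NOT 1=0 G2=1(const) G3=NOT G2=NOT 1=0 G4=NOT G2=NOT 1=0 -> 10100
State from step 4 equals state from step 2 -> cycle length 2

Answer: 2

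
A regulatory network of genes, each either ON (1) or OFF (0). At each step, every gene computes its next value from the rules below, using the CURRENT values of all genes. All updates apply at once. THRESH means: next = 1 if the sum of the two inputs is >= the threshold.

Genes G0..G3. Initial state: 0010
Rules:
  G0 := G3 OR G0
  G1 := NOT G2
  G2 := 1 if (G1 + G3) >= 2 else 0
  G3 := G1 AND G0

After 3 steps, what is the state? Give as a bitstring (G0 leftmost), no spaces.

Step 1: G0=G3|G0=0|0=0 G1=NOT G2=NOT 1=0 G2=(0+0>=2)=0 G3=G1&G0=0&0=0 -> 0000
Step 2: G0=G3|G0=0|0=0 G1=NOT G2=NOT 0=1 G2=(0+0>=2)=0 G3=G1&G0=0&0=0 -> 0100
Step 3: G0=G3|G0=0|0=0 G1=NOT G2=NOT 0=1 G2=(1+0>=2)=0 G3=G1&G0=1&0=0 -> 0100

0100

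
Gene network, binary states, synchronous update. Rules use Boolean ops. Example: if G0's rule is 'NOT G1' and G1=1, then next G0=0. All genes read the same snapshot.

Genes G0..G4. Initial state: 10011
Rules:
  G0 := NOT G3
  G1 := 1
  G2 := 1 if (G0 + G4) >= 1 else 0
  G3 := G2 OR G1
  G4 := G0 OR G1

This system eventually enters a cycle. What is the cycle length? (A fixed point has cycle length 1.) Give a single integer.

Answer: 1

Derivation:
Step 0: 10011
Step 1: G0=NOT G3=NOT 1=0 G1=1(const) G2=(1+1>=1)=1 G3=G2|G1=0|0=0 G4=G0|G1=1|0=1 -> 01101
Step 2: G0=NOT G3=NOT 0=1 G1=1(const) G2=(0+1>=1)=1 G3=G2|G1=1|1=1 G4=G0|G1=0|1=1 -> 11111
Step 3: G0=NOT G3=NOT 1=0 G1=1(const) G2=(1+1>=1)=1 G3=G2|G1=1|1=1 G4=G0|G1=1|1=1 -> 01111
Step 4: G0=NOT G3=NOT 1=0 G1=1(const) G2=(0+1>=1)=1 G3=G2|G1=1|1=1 G4=G0|G1=0|1=1 -> 01111
State from step 4 equals state from step 3 -> cycle length 1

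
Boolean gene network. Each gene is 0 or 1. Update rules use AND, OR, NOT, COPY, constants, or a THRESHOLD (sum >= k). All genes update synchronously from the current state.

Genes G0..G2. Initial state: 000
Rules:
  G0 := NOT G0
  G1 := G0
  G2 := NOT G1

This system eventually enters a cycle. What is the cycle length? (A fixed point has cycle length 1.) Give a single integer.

Step 0: 000
Step 1: G0=NOT G0=NOT 0=1 G1=G0=0 G2=NOT G1=NOT 0=1 -> 101
Step 2: G0=NOT G0=NOT 1=0 G1=G0=1 G2=NOT G1=NOT 0=1 -> 011
Step 3: G0=NOT G0=NOT 0=1 G1=G0=0 G2=NOT G1=NOT 1=0 -> 100
Step 4: G0=NOT G0=NOT 1=0 G1=G0=1 G2=NOT G1=NOT 0=1 -> 011
State from step 4 equals state from step 2 -> cycle length 2

Answer: 2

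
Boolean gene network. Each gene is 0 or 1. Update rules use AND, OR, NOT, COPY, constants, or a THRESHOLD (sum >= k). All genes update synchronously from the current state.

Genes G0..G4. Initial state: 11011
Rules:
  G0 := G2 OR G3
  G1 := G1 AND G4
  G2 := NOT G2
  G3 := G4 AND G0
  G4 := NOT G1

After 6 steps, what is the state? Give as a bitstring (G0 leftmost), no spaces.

Step 1: G0=G2|G3=0|1=1 G1=G1&G4=1&1=1 G2=NOT G2=NOT 0=1 G3=G4&G0=1&1=1 G4=NOT G1=NOT 1=0 -> 11110
Step 2: G0=G2|G3=1|1=1 G1=G1&G4=1&0=0 G2=NOT G2=NOT 1=0 G3=G4&G0=0&1=0 G4=NOT G1=NOT 1=0 -> 10000
Step 3: G0=G2|G3=0|0=0 G1=G1&G4=0&0=0 G2=NOT G2=NOT 0=1 G3=G4&G0=0&1=0 G4=NOT G1=NOT 0=1 -> 00101
Step 4: G0=G2|G3=1|0=1 G1=G1&G4=0&1=0 G2=NOT G2=NOT 1=0 G3=G4&G0=1&0=0 G4=NOT G1=NOT 0=1 -> 10001
Step 5: G0=G2|G3=0|0=0 G1=G1&G4=0&1=0 G2=NOT G2=NOT 0=1 G3=G4&G0=1&1=1 G4=NOT G1=NOT 0=1 -> 00111
Step 6: G0=G2|G3=1|1=1 G1=G1&G4=0&1=0 G2=NOT G2=NOT 1=0 G3=G4&G0=1&0=0 G4=NOT G1=NOT 0=1 -> 10001

10001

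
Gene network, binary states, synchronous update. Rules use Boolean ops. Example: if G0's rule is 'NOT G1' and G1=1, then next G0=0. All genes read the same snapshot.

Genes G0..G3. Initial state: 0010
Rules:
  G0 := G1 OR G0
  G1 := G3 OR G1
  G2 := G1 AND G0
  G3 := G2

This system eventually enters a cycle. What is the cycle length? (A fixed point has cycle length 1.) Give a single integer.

Answer: 1

Derivation:
Step 0: 0010
Step 1: G0=G1|G0=0|0=0 G1=G3|G1=0|0=0 G2=G1&G0=0&0=0 G3=G2=1 -> 0001
Step 2: G0=G1|G0=0|0=0 G1=G3|G1=1|0=1 G2=G1&G0=0&0=0 G3=G2=0 -> 0100
Step 3: G0=G1|G0=1|0=1 G1=G3|G1=0|1=1 G2=G1&G0=1&0=0 G3=G2=0 -> 1100
Step 4: G0=G1|G0=1|1=1 G1=G3|G1=0|1=1 G2=G1&G0=1&1=1 G3=G2=0 -> 1110
Step 5: G0=G1|G0=1|1=1 G1=G3|G1=0|1=1 G2=G1&G0=1&1=1 G3=G2=1 -> 1111
Step 6: G0=G1|G0=1|1=1 G1=G3|G1=1|1=1 G2=G1&G0=1&1=1 G3=G2=1 -> 1111
State from step 6 equals state from step 5 -> cycle length 1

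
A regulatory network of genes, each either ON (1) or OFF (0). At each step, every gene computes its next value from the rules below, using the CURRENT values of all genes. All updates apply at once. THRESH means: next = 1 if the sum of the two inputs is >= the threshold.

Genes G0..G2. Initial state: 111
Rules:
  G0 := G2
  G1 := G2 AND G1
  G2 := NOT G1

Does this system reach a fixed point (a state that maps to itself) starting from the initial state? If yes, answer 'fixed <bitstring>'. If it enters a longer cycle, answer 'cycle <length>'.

Answer: fixed 101

Derivation:
Step 0: 111
Step 1: G0=G2=1 G1=G2&G1=1&1=1 G2=NOT G1=NOT 1=0 -> 110
Step 2: G0=G2=0 G1=G2&G1=0&1=0 G2=NOT G1=NOT 1=0 -> 000
Step 3: G0=G2=0 G1=G2&G1=0&0=0 G2=NOT G1=NOT 0=1 -> 001
Step 4: G0=G2=1 G1=G2&G1=1&0=0 G2=NOT G1=NOT 0=1 -> 101
Step 5: G0=G2=1 G1=G2&G1=1&0=0 G2=NOT G1=NOT 0=1 -> 101
Fixed point reached at step 4: 101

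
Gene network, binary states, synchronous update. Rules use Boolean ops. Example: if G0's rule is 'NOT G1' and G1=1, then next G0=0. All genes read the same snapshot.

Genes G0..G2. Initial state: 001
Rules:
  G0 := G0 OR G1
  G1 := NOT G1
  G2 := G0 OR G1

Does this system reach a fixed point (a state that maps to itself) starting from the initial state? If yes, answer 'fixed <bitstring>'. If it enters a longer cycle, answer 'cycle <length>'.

Answer: cycle 2

Derivation:
Step 0: 001
Step 1: G0=G0|G1=0|0=0 G1=NOT G1=NOT 0=1 G2=G0|G1=0|0=0 -> 010
Step 2: G0=G0|G1=0|1=1 G1=NOT G1=NOT 1=0 G2=G0|G1=0|1=1 -> 101
Step 3: G0=G0|G1=1|0=1 G1=NOT G1=NOT 0=1 G2=G0|G1=1|0=1 -> 111
Step 4: G0=G0|G1=1|1=1 G1=NOT G1=NOT 1=0 G2=G0|G1=1|1=1 -> 101
Cycle of length 2 starting at step 2 -> no fixed point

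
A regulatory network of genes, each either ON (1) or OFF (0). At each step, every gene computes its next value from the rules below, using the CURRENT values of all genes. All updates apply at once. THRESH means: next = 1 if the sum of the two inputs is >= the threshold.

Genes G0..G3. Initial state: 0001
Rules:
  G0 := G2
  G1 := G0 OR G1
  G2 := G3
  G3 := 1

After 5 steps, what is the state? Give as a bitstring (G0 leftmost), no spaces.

Step 1: G0=G2=0 G1=G0|G1=0|0=0 G2=G3=1 G3=1(const) -> 0011
Step 2: G0=G2=1 G1=G0|G1=0|0=0 G2=G3=1 G3=1(const) -> 1011
Step 3: G0=G2=1 G1=G0|G1=1|0=1 G2=G3=1 G3=1(const) -> 1111
Step 4: G0=G2=1 G1=G0|G1=1|1=1 G2=G3=1 G3=1(const) -> 1111
Step 5: G0=G2=1 G1=G0|G1=1|1=1 G2=G3=1 G3=1(const) -> 1111

1111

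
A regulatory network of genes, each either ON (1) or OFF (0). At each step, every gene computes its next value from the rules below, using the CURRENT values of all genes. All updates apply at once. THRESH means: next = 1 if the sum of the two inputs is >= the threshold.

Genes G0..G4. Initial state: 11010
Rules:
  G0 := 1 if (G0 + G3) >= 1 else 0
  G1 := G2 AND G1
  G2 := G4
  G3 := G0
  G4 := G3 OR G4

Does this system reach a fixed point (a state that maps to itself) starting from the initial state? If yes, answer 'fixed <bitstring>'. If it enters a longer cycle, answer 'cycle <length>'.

Step 0: 11010
Step 1: G0=(1+1>=1)=1 G1=G2&G1=0&1=0 G2=G4=0 G3=G0=1 G4=G3|G4=1|0=1 -> 10011
Step 2: G0=(1+1>=1)=1 G1=G2&G1=0&0=0 G2=G4=1 G3=G0=1 G4=G3|G4=1|1=1 -> 10111
Step 3: G0=(1+1>=1)=1 G1=G2&G1=1&0=0 G2=G4=1 G3=G0=1 G4=G3|G4=1|1=1 -> 10111
Fixed point reached at step 2: 10111

Answer: fixed 10111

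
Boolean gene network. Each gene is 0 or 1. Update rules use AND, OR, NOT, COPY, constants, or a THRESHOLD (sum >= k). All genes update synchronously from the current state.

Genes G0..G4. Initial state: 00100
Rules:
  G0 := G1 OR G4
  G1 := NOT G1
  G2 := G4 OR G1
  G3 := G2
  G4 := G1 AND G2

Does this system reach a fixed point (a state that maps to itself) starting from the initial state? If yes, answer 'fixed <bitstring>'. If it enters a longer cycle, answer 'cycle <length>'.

Answer: cycle 2

Derivation:
Step 0: 00100
Step 1: G0=G1|G4=0|0=0 G1=NOT G1=NOT 0=1 G2=G4|G1=0|0=0 G3=G2=1 G4=G1&G2=0&1=0 -> 01010
Step 2: G0=G1|G4=1|0=1 G1=NOT G1=NOT 1=0 G2=G4|G1=0|1=1 G3=G2=0 G4=G1&G2=1&0=0 -> 10100
Step 3: G0=G1|G4=0|0=0 G1=NOT G1=NOT 0=1 G2=G4|G1=0|0=0 G3=G2=1 G4=G1&G2=0&1=0 -> 01010
Cycle of length 2 starting at step 1 -> no fixed point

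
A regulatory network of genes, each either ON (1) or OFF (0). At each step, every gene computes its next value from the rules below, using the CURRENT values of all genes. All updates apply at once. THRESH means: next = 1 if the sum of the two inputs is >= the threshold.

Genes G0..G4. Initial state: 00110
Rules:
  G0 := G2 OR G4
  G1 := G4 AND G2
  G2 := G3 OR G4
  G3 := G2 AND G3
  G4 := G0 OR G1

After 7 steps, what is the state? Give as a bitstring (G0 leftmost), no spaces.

Step 1: G0=G2|G4=1|0=1 G1=G4&G2=0&1=0 G2=G3|G4=1|0=1 G3=G2&G3=1&1=1 G4=G0|G1=0|0=0 -> 10110
Step 2: G0=G2|G4=1|0=1 G1=G4&G2=0&1=0 G2=G3|G4=1|0=1 G3=G2&G3=1&1=1 G4=G0|G1=1|0=1 -> 10111
Step 3: G0=G2|G4=1|1=1 G1=G4&G2=1&1=1 G2=G3|G4=1|1=1 G3=G2&G3=1&1=1 G4=G0|G1=1|0=1 -> 11111
Step 4: G0=G2|G4=1|1=1 G1=G4&G2=1&1=1 G2=G3|G4=1|1=1 G3=G2&G3=1&1=1 G4=G0|G1=1|1=1 -> 11111
Step 5: G0=G2|G4=1|1=1 G1=G4&G2=1&1=1 G2=G3|G4=1|1=1 G3=G2&G3=1&1=1 G4=G0|G1=1|1=1 -> 11111
Step 6: G0=G2|G4=1|1=1 G1=G4&G2=1&1=1 G2=G3|G4=1|1=1 G3=G2&G3=1&1=1 G4=G0|G1=1|1=1 -> 11111
Step 7: G0=G2|G4=1|1=1 G1=G4&G2=1&1=1 G2=G3|G4=1|1=1 G3=G2&G3=1&1=1 G4=G0|G1=1|1=1 -> 11111

11111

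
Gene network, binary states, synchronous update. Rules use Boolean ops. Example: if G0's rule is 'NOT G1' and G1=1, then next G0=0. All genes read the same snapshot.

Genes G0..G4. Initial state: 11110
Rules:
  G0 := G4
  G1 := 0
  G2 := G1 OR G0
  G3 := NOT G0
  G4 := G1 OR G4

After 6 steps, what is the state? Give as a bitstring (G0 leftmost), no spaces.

Step 1: G0=G4=0 G1=0(const) G2=G1|G0=1|1=1 G3=NOT G0=NOT 1=0 G4=G1|G4=1|0=1 -> 00101
Step 2: G0=G4=1 G1=0(const) G2=G1|G0=0|0=0 G3=NOT G0=NOT 0=1 G4=G1|G4=0|1=1 -> 10011
Step 3: G0=G4=1 G1=0(const) G2=G1|G0=0|1=1 G3=NOT G0=NOT 1=0 G4=G1|G4=0|1=1 -> 10101
Step 4: G0=G4=1 G1=0(const) G2=G1|G0=0|1=1 G3=NOT G0=NOT 1=0 G4=G1|G4=0|1=1 -> 10101
Step 5: G0=G4=1 G1=0(const) G2=G1|G0=0|1=1 G3=NOT G0=NOT 1=0 G4=G1|G4=0|1=1 -> 10101
Step 6: G0=G4=1 G1=0(const) G2=G1|G0=0|1=1 G3=NOT G0=NOT 1=0 G4=G1|G4=0|1=1 -> 10101

10101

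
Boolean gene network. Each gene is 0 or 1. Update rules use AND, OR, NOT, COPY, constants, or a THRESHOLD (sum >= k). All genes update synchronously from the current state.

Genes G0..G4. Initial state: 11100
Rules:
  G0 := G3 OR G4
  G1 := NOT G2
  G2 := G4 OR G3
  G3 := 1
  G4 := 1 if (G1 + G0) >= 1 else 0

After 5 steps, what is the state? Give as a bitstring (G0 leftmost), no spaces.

Step 1: G0=G3|G4=0|0=0 G1=NOT G2=NOT 1=0 G2=G4|G3=0|0=0 G3=1(const) G4=(1+1>=1)=1 -> 00011
Step 2: G0=G3|G4=1|1=1 G1=NOT G2=NOT 0=1 G2=G4|G3=1|1=1 G3=1(const) G4=(0+0>=1)=0 -> 11110
Step 3: G0=G3|G4=1|0=1 G1=NOT G2=NOT 1=0 G2=G4|G3=0|1=1 G3=1(const) G4=(1+1>=1)=1 -> 10111
Step 4: G0=G3|G4=1|1=1 G1=NOT G2=NOT 1=0 G2=G4|G3=1|1=1 G3=1(const) G4=(0+1>=1)=1 -> 10111
Step 5: G0=G3|G4=1|1=1 G1=NOT G2=NOT 1=0 G2=G4|G3=1|1=1 G3=1(const) G4=(0+1>=1)=1 -> 10111

10111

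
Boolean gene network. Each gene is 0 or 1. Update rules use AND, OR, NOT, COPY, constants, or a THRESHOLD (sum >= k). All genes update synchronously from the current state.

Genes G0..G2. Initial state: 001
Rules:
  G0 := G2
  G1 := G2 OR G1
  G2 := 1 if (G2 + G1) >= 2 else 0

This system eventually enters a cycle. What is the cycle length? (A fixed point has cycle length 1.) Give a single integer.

Step 0: 001
Step 1: G0=G2=1 G1=G2|G1=1|0=1 G2=(1+0>=2)=0 -> 110
Step 2: G0=G2=0 G1=G2|G1=0|1=1 G2=(0+1>=2)=0 -> 010
Step 3: G0=G2=0 G1=G2|G1=0|1=1 G2=(0+1>=2)=0 -> 010
State from step 3 equals state from step 2 -> cycle length 1

Answer: 1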